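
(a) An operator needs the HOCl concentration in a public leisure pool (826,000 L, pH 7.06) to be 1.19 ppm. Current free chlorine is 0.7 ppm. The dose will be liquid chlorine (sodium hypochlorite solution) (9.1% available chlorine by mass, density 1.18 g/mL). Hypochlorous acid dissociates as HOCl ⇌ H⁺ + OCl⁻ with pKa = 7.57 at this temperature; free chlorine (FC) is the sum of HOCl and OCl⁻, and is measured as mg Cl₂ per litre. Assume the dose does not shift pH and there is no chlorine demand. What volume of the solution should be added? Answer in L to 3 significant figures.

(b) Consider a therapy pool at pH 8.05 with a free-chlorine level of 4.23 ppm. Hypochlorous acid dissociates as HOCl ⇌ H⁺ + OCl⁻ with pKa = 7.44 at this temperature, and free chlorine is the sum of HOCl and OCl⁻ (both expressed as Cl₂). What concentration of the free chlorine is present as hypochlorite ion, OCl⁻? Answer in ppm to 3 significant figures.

(a) 6.60 L; (b) 3.40 ppm

(a) [OCl⁻]/[HOCl] = 10^(pH − pKa) = 10^(7.06 − 7.57) = 0.309; fraction as HOCl = 1/(1 + 0.309) = 0.7639.
(a) Free chlorine required for 1.19 ppm HOCl: 1.19 / 0.7639 = 1.558 ppm.
(a) FC to add: 1.558 − 0.7 = 0.8577 mg/L as Cl₂.
(a) Cl₂ equivalent: 0.8577 mg/L × 826,000 L = 708.5 g.
(a) Product at 9.1% available Cl: 708.5 / 0.091 = 7786 g.
(a) Volume: 7786 g ÷ 1.18 g/mL = 6598 mL.

(b) [OCl⁻]/[HOCl] = 10^(pH − pKa) = 10^(8.05 − 7.44) = 10^0.61 = 4.074.
(b) Fraction as HOCl = 1 / (1 + 4.074) = 0.1971.
(b) OCl⁻ = (1 − 0.1971) × 4.23 ppm = 3.396 ppm.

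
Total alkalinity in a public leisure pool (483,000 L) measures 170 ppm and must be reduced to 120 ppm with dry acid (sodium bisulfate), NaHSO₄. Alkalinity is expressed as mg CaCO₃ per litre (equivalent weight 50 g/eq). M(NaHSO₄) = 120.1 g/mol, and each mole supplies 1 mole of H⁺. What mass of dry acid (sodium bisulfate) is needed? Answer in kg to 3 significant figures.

58.0 kg

Alkalinity to neutralize: (170 − 120) = 50 mg/L as CaCO₃ × 483,000 L = 24,150 g as CaCO₃.
Equivalents of H⁺ required: 24,150 ÷ 50 g/eq = 483 eq = 483 mol NaHSO₄.
Mass of NaHSO₄: 483 × 120.1 = 58,010 g.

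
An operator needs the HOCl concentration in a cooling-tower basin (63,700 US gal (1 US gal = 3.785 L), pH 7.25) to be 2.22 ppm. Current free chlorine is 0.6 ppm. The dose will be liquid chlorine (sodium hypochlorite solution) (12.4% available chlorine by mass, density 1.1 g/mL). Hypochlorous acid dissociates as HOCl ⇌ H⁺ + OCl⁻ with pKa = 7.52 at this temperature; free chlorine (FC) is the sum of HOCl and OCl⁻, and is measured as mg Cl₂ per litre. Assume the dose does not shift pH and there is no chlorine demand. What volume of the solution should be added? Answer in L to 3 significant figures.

Volume: 63,700 US gal × 3.785 L/gal = 241,104 L.
[OCl⁻]/[HOCl] = 10^(pH − pKa) = 10^(7.25 − 7.52) = 0.537; fraction as HOCl = 1/(1 + 0.537) = 0.6506.
Free chlorine required for 2.22 ppm HOCl: 2.22 / 0.6506 = 3.412 ppm.
FC to add: 3.412 − 0.6 = 2.812 mg/L as Cl₂.
Cl₂ equivalent: 2.812 mg/L × 241,104 L = 678 g.
Product at 12.4% available Cl: 678 / 0.124 = 5468 g.
Volume: 5468 g ÷ 1.1 g/mL = 4971 mL.

4.97 L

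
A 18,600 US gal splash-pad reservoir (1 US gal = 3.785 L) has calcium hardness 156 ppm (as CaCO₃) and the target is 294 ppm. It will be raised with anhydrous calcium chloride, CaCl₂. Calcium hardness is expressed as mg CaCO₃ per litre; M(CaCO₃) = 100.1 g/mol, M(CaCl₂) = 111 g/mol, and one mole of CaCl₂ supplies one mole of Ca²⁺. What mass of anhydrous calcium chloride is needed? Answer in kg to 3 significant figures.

10.8 kg

Volume: 18,600 US gal × 3.785 L/gal = 70,401 L.
Hardness to add: (294 − 156) = 138 mg/L as CaCO₃ × 70,401 L = 9715 g as CaCO₃.
Moles of Ca²⁺ (1 mol Ca²⁺ ≡ 1 mol CaCO₃): 9715 / 100.1 g/mol = 97.06 mol.
Mass of CaCl₂: 97.06 × 111 = 10,770 g.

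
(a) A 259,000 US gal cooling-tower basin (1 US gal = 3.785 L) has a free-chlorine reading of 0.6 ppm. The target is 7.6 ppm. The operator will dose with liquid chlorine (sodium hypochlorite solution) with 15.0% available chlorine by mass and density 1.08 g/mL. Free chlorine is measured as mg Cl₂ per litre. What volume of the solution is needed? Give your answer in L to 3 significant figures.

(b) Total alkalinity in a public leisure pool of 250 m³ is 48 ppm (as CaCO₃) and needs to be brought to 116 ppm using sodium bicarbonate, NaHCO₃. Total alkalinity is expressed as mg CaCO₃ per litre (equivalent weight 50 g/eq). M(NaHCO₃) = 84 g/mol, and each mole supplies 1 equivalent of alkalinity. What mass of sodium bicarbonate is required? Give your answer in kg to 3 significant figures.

(a) 42.4 L; (b) 28.6 kg

(a) Volume: 259,000 US gal × 3.785 L/gal = 980,315 L.
(a) Chlorine deficit: 7.6 − 0.6 = 7 ppm = 7 mg/L as Cl₂.
(a) Cl₂ equivalent needed: 7 mg/L × 980,315 L = 6,862,000 mg = 6862 g.
(a) Product at 15.0% available chlorine: 6862 / 0.15 = 45,750 g.
(a) Volume at density 1.08 g/mL: 45,750 g ÷ 1.08 g/mL = 42,360 mL.

(b) Volume: 250 m³ = 250,000 L.
(b) Alkalinity to add: (116 − 48) = 68 mg/L as CaCO₃ × 250,000 L = 17,000 g as CaCO₃.
(b) Equivalents: 17,000 g ÷ 50 g/eq = 340 eq.
(b) NaHCO₃ supplies 1 eq per mole → 340 mol.
(b) Mass: 340 mol × 84 g/mol = 28,560 g.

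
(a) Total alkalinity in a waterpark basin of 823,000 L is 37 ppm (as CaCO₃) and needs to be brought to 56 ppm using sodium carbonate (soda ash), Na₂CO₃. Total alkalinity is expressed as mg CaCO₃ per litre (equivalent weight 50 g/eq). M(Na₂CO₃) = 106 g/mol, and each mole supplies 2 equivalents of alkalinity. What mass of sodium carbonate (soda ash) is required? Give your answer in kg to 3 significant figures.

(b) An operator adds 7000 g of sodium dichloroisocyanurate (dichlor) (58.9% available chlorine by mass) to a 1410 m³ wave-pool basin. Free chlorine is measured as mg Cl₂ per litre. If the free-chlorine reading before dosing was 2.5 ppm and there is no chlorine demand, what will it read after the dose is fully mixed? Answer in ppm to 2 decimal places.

(a) 16.6 kg; (b) 5.42 ppm

(a) Alkalinity to add: (56 − 37) = 19 mg/L as CaCO₃ × 823,000 L = 15,640 g as CaCO₃.
(a) Equivalents: 15,640 g ÷ 50 g/eq = 312.7 eq.
(a) Each mole of Na₂CO₃ supplies 2 eq, so 312.7 / 2 = 156.4 mol.
(a) Mass: 156.4 mol × 106 g/mol = 16,580 g.

(b) Volume: 1410 m³ = 1,410,000 L.
(b) Available chlorine delivered: 7000 g × 0.589 = 4123 g as Cl₂.
(b) Concentration rise: 4123 g / 1,410,000 L = 2.924 mg/L = 2.92 ppm.
(b) Final FC: 2.5 + 2.92 = 5.42 ppm.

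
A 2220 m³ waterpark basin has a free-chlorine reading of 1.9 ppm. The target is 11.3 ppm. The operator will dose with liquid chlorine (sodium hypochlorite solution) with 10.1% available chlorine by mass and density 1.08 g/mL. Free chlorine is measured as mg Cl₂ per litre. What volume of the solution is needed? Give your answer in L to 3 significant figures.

191 L

Volume: 2220 m³ = 2,220,000 L.
Chlorine deficit: 11.3 − 1.9 = 9.4 ppm = 9.4 mg/L as Cl₂.
Cl₂ equivalent needed: 9.4 mg/L × 2,220,000 L = 20,870,000 mg = 20,870 g.
Product at 10.1% available chlorine: 20,870 / 0.101 = 206,600 g.
Volume at density 1.08 g/mL: 206,600 g ÷ 1.08 g/mL = 191,300 mL.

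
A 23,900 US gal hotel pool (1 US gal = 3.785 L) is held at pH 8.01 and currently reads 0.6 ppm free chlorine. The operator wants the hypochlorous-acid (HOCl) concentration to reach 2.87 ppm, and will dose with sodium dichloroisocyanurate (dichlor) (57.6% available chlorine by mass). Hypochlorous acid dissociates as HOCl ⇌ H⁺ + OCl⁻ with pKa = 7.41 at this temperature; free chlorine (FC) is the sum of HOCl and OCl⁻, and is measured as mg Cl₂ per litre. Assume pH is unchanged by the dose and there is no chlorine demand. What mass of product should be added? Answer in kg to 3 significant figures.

Volume: 23,900 US gal × 3.785 L/gal = 90,462 L.
[OCl⁻]/[HOCl] = 10^(pH − pKa) = 10^(8.01 − 7.41) = 3.981; fraction as HOCl = 1/(1 + 3.981) = 0.2008.
Free chlorine required for 2.87 ppm HOCl: 2.87 / 0.2008 = 14.3 ppm.
FC to add: 14.3 − 0.6 = 13.7 mg/L as Cl₂.
Cl₂ equivalent: 13.7 mg/L × 90,462 L = 1239 g.
Product at 57.6% available Cl: 1239 / 0.576 = 2151 g.

2.15 kg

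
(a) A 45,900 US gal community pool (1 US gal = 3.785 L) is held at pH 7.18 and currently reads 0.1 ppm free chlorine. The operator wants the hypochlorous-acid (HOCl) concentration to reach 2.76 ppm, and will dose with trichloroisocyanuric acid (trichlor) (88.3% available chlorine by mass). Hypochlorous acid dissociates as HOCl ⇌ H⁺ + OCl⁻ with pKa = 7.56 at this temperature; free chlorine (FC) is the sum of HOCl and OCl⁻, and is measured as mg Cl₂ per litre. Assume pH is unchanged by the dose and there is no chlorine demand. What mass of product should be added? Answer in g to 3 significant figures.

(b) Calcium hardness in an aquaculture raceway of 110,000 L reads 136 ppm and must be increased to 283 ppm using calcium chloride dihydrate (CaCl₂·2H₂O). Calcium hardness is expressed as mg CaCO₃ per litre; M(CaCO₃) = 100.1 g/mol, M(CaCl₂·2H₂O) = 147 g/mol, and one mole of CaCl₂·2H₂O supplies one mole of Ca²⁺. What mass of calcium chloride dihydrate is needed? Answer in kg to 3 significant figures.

(a) 750 g; (b) 23.7 kg

(a) Volume: 45,900 US gal × 3.785 L/gal = 173,732 L.
(a) [OCl⁻]/[HOCl] = 10^(pH − pKa) = 10^(7.18 − 7.56) = 0.4169; fraction as HOCl = 1/(1 + 0.4169) = 0.7058.
(a) Free chlorine required for 2.76 ppm HOCl: 2.76 / 0.7058 = 3.911 ppm.
(a) FC to add: 3.911 − 0.1 = 3.811 mg/L as Cl₂.
(a) Cl₂ equivalent: 3.811 mg/L × 173,732 L = 662 g.
(a) Product at 88.3% available Cl: 662 / 0.883 = 749.7 g.

(b) Hardness to add: (283 − 136) = 147 mg/L as CaCO₃ × 110,000 L = 16,170 g as CaCO₃.
(b) Moles of Ca²⁺ (1 mol Ca²⁺ ≡ 1 mol CaCO₃): 16,170 / 100.1 g/mol = 161.5 mol.
(b) Mass of CaCl₂·2H₂O: 161.5 × 147 = 23,750 g.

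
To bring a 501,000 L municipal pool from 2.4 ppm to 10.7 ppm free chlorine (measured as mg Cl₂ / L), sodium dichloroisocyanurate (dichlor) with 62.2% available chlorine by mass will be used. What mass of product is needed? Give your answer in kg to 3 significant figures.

6.69 kg

Chlorine deficit: 10.7 − 2.4 = 8.3 ppm = 8.3 mg/L as Cl₂.
Cl₂ equivalent needed: 8.3 mg/L × 501,000 L = 4,158,000 mg = 4158 g.
Product at 62.2% available chlorine: 4158 / 0.622 = 6685 g.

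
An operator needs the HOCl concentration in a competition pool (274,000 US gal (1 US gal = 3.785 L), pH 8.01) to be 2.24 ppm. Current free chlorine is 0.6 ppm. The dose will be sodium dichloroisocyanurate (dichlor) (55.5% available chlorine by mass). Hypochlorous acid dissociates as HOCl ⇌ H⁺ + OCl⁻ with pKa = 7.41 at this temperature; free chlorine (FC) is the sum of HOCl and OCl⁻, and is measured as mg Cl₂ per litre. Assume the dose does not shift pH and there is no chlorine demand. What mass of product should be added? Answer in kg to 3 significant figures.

19.7 kg

Volume: 274,000 US gal × 3.785 L/gal = 1,037,090 L.
[OCl⁻]/[HOCl] = 10^(pH − pKa) = 10^(8.01 − 7.41) = 3.981; fraction as HOCl = 1/(1 + 3.981) = 0.2008.
Free chlorine required for 2.24 ppm HOCl: 2.24 / 0.2008 = 11.16 ppm.
FC to add: 11.16 − 0.6 = 10.56 mg/L as Cl₂.
Cl₂ equivalent: 10.56 mg/L × 1,037,090 L = 10,950 g.
Product at 55.5% available Cl: 10,950 / 0.555 = 19,730 g.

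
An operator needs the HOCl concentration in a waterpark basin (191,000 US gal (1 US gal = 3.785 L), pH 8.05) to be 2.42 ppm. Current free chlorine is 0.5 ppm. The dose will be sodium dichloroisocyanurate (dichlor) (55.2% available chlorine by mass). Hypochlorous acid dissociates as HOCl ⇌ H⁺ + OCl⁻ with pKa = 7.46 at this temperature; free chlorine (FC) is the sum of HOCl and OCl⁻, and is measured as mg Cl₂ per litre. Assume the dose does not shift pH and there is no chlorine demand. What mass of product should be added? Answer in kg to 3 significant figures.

14.8 kg

Volume: 191,000 US gal × 3.785 L/gal = 722,935 L.
[OCl⁻]/[HOCl] = 10^(pH − pKa) = 10^(8.05 − 7.46) = 3.89; fraction as HOCl = 1/(1 + 3.89) = 0.2045.
Free chlorine required for 2.42 ppm HOCl: 2.42 / 0.2045 = 11.83 ppm.
FC to add: 11.83 − 0.5 = 11.33 mg/L as Cl₂.
Cl₂ equivalent: 11.33 mg/L × 722,935 L = 8194 g.
Product at 55.2% available Cl: 8194 / 0.552 = 14,840 g.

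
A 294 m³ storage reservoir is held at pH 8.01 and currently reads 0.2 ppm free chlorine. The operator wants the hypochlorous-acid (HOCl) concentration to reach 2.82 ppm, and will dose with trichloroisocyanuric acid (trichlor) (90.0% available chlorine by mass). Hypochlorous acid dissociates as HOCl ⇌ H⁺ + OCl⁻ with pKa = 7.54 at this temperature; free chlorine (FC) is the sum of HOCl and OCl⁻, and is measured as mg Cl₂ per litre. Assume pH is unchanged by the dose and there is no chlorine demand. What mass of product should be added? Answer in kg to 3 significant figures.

3.57 kg

Volume: 294 m³ = 294,000 L.
[OCl⁻]/[HOCl] = 10^(pH − pKa) = 10^(8.01 − 7.54) = 2.951; fraction as HOCl = 1/(1 + 2.951) = 0.2531.
Free chlorine required for 2.82 ppm HOCl: 2.82 / 0.2531 = 11.14 ppm.
FC to add: 11.14 − 0.2 = 10.94 mg/L as Cl₂.
Cl₂ equivalent: 10.94 mg/L × 294,000 L = 3217 g.
Product at 90.0% available Cl: 3217 / 0.9 = 3575 g.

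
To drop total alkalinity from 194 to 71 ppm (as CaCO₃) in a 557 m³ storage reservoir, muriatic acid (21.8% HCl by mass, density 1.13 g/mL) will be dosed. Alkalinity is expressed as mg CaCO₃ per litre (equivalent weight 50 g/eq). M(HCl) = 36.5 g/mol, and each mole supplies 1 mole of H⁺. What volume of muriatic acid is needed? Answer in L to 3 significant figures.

203 L

Volume: 557 m³ = 557,000 L.
Alkalinity to neutralize: (194 − 71) = 123 mg/L as CaCO₃ × 557,000 L = 68,510 g as CaCO₃.
Equivalents of H⁺ required: 68,510 ÷ 50 g/eq = 1370 eq = 1370 mol HCl.
Mass of HCl: 1370 × 36.5 = 50,010 g.
Mass of 21.8% solution: 50,010 / 0.218 = 229,400 g.
Volume: 229,400 g ÷ 1.13 g/mL = 203,000 mL.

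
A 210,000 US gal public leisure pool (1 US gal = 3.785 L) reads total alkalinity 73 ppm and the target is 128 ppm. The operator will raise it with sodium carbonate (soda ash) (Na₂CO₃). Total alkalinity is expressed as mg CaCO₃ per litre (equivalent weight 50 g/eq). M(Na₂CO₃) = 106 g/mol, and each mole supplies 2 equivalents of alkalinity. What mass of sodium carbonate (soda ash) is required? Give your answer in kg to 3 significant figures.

Volume: 210,000 US gal × 3.785 L/gal = 794,850 L.
Alkalinity to add: (128 − 73) = 55 mg/L as CaCO₃ × 794,850 L = 43,720 g as CaCO₃.
Equivalents: 43,720 g ÷ 50 g/eq = 874.3 eq.
Each mole of Na₂CO₃ supplies 2 eq, so 874.3 / 2 = 437.2 mol.
Mass: 437.2 mol × 106 g/mol = 46,340 g.

46.3 kg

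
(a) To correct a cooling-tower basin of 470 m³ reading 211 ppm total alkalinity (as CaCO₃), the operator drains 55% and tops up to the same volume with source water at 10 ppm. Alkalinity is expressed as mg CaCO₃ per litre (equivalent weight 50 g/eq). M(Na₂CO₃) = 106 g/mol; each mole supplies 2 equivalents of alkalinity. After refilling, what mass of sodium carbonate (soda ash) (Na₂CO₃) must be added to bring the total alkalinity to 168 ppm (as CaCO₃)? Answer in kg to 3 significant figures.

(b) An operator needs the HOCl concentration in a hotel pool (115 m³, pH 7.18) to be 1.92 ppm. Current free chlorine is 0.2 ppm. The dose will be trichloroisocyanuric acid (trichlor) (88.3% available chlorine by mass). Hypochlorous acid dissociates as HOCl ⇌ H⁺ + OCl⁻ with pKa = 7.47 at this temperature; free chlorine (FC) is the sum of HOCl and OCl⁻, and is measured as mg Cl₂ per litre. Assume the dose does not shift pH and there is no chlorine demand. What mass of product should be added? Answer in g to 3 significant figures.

(a) 33.7 kg; (b) 352 g

(a) Volume: 470 m³ = 470,000 L.
(a) After draining 55% and refilling: 211 × 0.45 + 10 × 0.55 = 100.45 ppm.
(a) Deficit to target: 168 − 100.45 = 67.55 mg/L.
(a) As CaCO₃: 67.55 mg/L × 470,000 L = 31,750 g; ÷ 50 g/eq ÷ 2 = 317.5 mol Na₂CO₃.
(a) Mass: 317.5 × 106 = 33,650 g.

(b) Volume: 115 m³ = 115,000 L.
(b) [OCl⁻]/[HOCl] = 10^(pH − pKa) = 10^(7.18 − 7.47) = 0.5129; fraction as HOCl = 1/(1 + 0.5129) = 0.661.
(b) Free chlorine required for 1.92 ppm HOCl: 1.92 / 0.661 = 2.905 ppm.
(b) FC to add: 2.905 − 0.2 = 2.705 mg/L as Cl₂.
(b) Cl₂ equivalent: 2.705 mg/L × 115,000 L = 311 g.
(b) Product at 88.3% available Cl: 311 / 0.883 = 352.3 g.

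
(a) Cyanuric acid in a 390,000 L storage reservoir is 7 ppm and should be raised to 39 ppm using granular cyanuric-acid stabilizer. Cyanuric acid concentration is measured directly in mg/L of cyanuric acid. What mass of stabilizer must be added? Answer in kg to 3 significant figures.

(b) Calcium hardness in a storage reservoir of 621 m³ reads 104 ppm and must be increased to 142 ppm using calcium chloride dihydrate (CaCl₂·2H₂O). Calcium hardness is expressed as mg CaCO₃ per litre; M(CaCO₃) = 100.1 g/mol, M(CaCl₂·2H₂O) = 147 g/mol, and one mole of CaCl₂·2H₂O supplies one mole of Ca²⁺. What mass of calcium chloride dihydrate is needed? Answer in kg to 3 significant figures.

(a) 12.5 kg; (b) 34.7 kg

(a) CYA to add: (39 − 7) = 32 mg/L × 390,000 L = 12,480 g cyanuric acid.

(b) Volume: 621 m³ = 621,000 L.
(b) Hardness to add: (142 − 104) = 38 mg/L as CaCO₃ × 621,000 L = 23,600 g as CaCO₃.
(b) Moles of Ca²⁺ (1 mol Ca²⁺ ≡ 1 mol CaCO₃): 23,600 / 100.1 g/mol = 235.7 mol.
(b) Mass of CaCl₂·2H₂O: 235.7 × 147 = 34,650 g.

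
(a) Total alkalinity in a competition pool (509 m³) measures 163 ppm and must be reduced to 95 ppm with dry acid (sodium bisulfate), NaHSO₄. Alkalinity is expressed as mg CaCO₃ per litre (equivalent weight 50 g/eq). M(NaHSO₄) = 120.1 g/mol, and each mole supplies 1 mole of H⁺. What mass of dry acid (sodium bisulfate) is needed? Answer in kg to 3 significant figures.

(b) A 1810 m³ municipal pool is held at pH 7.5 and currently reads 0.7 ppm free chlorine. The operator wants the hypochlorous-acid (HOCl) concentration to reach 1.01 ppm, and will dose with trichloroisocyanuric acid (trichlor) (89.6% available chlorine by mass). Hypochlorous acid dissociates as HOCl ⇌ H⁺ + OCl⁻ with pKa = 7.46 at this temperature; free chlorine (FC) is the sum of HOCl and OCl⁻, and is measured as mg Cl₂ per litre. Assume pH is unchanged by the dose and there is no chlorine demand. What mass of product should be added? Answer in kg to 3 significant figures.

(a) Volume: 509 m³ = 509,000 L.
(a) Alkalinity to neutralize: (163 − 95) = 68 mg/L as CaCO₃ × 509,000 L = 34,610 g as CaCO₃.
(a) Equivalents of H⁺ required: 34,610 ÷ 50 g/eq = 692.2 eq = 692.2 mol NaHSO₄.
(a) Mass of NaHSO₄: 692.2 × 120.1 = 83,140 g.

(b) Volume: 1810 m³ = 1,810,000 L.
(b) [OCl⁻]/[HOCl] = 10^(pH − pKa) = 10^(7.5 − 7.46) = 1.096; fraction as HOCl = 1/(1 + 1.096) = 0.477.
(b) Free chlorine required for 1.01 ppm HOCl: 1.01 / 0.477 = 2.117 ppm.
(b) FC to add: 2.117 − 0.7 = 1.417 mg/L as Cl₂.
(b) Cl₂ equivalent: 1.417 mg/L × 1,810,000 L = 2566 g.
(b) Product at 89.6% available Cl: 2566 / 0.896 = 2863 g.

(a) 83.1 kg; (b) 2.86 kg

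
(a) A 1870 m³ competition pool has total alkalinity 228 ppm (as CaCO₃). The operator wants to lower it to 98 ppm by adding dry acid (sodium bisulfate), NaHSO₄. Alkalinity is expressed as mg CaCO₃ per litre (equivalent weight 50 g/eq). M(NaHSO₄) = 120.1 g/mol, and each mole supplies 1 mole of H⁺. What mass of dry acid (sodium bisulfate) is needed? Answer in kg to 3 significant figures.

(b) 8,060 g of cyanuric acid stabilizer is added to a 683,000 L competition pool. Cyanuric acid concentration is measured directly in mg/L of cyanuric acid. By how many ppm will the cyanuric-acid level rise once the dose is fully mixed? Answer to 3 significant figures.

(a) Volume: 1870 m³ = 1,870,000 L.
(a) Alkalinity to neutralize: (228 − 98) = 130 mg/L as CaCO₃ × 1,870,000 L = 243,100 g as CaCO₃.
(a) Equivalents of H⁺ required: 243,100 ÷ 50 g/eq = 4862 eq = 4862 mol NaHSO₄.
(a) Mass of NaHSO₄: 4862 × 120.1 = 583,900 g.

(b) Rise: 8,060 g / 683,000 L × 1000 = 11.8 mg/L.

(a) 584 kg; (b) 11.8 ppm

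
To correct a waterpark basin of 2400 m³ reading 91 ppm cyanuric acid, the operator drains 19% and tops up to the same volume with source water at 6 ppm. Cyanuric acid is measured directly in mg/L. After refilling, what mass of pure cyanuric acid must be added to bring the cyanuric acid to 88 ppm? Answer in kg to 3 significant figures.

31.6 kg

Volume: 2400 m³ = 2,400,000 L.
After draining 19% and refilling: 91 × 0.81 + 6 × 0.19 = 74.85 ppm.
Deficit to target: 88 − 74.85 = 13.15 mg/L.
Mass: 13.15 mg/L × 2,400,000 L = 31,560 g cyanuric acid.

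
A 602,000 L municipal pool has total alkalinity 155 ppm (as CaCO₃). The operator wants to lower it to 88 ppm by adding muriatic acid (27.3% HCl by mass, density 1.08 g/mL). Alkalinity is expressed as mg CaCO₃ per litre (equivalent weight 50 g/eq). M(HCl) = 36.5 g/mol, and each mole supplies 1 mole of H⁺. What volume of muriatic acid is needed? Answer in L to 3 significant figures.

99.9 L

Alkalinity to neutralize: (155 − 88) = 67 mg/L as CaCO₃ × 602,000 L = 40,330 g as CaCO₃.
Equivalents of H⁺ required: 40,330 ÷ 50 g/eq = 806.7 eq = 806.7 mol HCl.
Mass of HCl: 806.7 × 36.5 = 29,440 g.
Mass of 27.3% solution: 29,440 / 0.273 = 107,900 g.
Volume: 107,900 g ÷ 1.08 g/mL = 99,860 mL.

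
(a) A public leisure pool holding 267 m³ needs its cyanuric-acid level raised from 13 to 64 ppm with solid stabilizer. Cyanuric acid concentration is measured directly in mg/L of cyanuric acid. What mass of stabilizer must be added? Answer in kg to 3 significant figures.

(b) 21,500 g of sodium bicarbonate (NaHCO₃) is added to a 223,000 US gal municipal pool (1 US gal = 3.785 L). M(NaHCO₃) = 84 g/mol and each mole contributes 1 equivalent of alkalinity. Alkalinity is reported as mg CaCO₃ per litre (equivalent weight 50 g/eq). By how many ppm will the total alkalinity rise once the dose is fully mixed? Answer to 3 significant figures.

(a) 13.6 kg; (b) 15.2 ppm

(a) Volume: 267 m³ = 267,000 L.
(a) CYA to add: (64 − 13) = 51 mg/L × 267,000 L = 13,620 g cyanuric acid.

(b) Volume: 223,000 US gal × 3.785 L/gal = 844,055 L.
(b) Moles of NaHCO₃: 21,500 g ÷ 84 g/mol = 256 mol → 256 eq of alkalinity.
(b) As CaCO₃: 256 eq × 50 g/eq = 12,800 g.
(b) Rise: 12,800 g / 844,055 L × 1000 = 15.16 mg/L.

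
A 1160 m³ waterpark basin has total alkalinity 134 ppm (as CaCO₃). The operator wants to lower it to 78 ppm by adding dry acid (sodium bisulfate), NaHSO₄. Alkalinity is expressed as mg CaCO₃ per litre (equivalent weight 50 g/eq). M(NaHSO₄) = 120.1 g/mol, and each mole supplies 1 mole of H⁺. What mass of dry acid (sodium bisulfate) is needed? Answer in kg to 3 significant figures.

Volume: 1160 m³ = 1,160,000 L.
Alkalinity to neutralize: (134 − 78) = 56 mg/L as CaCO₃ × 1,160,000 L = 64,960 g as CaCO₃.
Equivalents of H⁺ required: 64,960 ÷ 50 g/eq = 1299 eq = 1299 mol NaHSO₄.
Mass of NaHSO₄: 1299 × 120.1 = 156,000 g.

156 kg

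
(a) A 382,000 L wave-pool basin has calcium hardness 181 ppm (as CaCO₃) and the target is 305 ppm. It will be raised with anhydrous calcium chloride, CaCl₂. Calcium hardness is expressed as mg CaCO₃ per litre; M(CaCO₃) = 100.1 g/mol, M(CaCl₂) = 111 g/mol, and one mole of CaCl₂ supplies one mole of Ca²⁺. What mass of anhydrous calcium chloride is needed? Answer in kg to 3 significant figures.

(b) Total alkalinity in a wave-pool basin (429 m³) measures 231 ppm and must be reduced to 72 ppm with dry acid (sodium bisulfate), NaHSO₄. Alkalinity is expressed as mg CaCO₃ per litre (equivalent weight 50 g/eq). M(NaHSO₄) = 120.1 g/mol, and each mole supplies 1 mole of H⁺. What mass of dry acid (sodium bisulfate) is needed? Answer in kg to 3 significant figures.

(a) 52.5 kg; (b) 164 kg

(a) Hardness to add: (305 − 181) = 124 mg/L as CaCO₃ × 382,000 L = 47,370 g as CaCO₃.
(a) Moles of Ca²⁺ (1 mol Ca²⁺ ≡ 1 mol CaCO₃): 47,370 / 100.1 g/mol = 473.2 mol.
(a) Mass of CaCl₂: 473.2 × 111 = 52,530 g.

(b) Volume: 429 m³ = 429,000 L.
(b) Alkalinity to neutralize: (231 − 72) = 159 mg/L as CaCO₃ × 429,000 L = 68,210 g as CaCO₃.
(b) Equivalents of H⁺ required: 68,210 ÷ 50 g/eq = 1364 eq = 1364 mol NaHSO₄.
(b) Mass of NaHSO₄: 1364 × 120.1 = 163,800 g.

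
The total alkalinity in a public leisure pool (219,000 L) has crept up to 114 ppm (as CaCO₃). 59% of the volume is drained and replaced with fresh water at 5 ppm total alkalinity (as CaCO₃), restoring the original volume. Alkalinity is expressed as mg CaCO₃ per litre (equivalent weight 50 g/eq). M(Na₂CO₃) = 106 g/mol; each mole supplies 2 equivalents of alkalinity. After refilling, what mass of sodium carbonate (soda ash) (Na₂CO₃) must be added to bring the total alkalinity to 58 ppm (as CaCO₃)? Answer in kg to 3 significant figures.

1.93 kg

After draining 59% and refilling: 114 × 0.41 + 5 × 0.59 = 49.69 ppm.
Deficit to target: 58 − 49.69 = 8.31 mg/L.
As CaCO₃: 8.31 mg/L × 219,000 L = 1820 g; ÷ 50 g/eq ÷ 2 = 18.2 mol Na₂CO₃.
Mass: 18.2 × 106 = 1929 g.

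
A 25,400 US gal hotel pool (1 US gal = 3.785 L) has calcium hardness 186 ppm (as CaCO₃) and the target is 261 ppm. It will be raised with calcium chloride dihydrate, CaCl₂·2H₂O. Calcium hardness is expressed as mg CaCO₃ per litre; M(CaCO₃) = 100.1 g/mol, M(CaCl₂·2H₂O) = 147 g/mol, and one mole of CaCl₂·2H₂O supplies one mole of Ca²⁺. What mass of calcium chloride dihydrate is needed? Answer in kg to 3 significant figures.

Volume: 25,400 US gal × 3.785 L/gal = 96,139 L.
Hardness to add: (261 − 186) = 75 mg/L as CaCO₃ × 96,139 L = 7210 g as CaCO₃.
Moles of Ca²⁺ (1 mol Ca²⁺ ≡ 1 mol CaCO₃): 7210 / 100.1 g/mol = 72.03 mol.
Mass of CaCl₂·2H₂O: 72.03 × 147 = 10,590 g.

10.6 kg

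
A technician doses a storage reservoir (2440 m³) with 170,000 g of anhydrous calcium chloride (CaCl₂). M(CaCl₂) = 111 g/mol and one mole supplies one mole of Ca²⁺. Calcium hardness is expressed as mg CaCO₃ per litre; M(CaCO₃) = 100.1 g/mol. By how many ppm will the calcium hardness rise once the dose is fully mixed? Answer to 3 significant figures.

62.8 ppm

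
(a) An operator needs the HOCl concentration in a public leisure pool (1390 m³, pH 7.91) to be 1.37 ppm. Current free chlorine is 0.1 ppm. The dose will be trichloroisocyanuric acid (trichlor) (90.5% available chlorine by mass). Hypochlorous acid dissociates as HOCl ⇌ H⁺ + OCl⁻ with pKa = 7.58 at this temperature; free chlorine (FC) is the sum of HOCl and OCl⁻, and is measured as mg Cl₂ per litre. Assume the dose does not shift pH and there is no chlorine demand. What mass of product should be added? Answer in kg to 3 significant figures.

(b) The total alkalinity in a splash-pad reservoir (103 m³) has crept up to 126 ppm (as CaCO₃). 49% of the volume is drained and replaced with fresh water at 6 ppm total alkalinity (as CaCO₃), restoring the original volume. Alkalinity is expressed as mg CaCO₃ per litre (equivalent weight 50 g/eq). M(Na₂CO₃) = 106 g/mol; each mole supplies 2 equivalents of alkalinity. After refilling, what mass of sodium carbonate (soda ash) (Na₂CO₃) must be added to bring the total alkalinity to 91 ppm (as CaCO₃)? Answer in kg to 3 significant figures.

(a) 6.45 kg; (b) 2.60 kg

(a) Volume: 1390 m³ = 1,390,000 L.
(a) [OCl⁻]/[HOCl] = 10^(pH − pKa) = 10^(7.91 − 7.58) = 2.138; fraction as HOCl = 1/(1 + 2.138) = 0.3187.
(a) Free chlorine required for 1.37 ppm HOCl: 1.37 / 0.3187 = 4.299 ppm.
(a) FC to add: 4.299 − 0.1 = 4.199 mg/L as Cl₂.
(a) Cl₂ equivalent: 4.199 mg/L × 1,390,000 L = 5837 g.
(a) Product at 90.5% available Cl: 5837 / 0.905 = 6449 g.

(b) Volume: 103 m³ = 103,000 L.
(b) After draining 49% and refilling: 126 × 0.51 + 6 × 0.49 = 67.2 ppm.
(b) Deficit to target: 91 − 67.2 = 23.8 mg/L.
(b) As CaCO₃: 23.8 mg/L × 103,000 L = 2451 g; ÷ 50 g/eq ÷ 2 = 24.51 mol Na₂CO₃.
(b) Mass: 24.51 × 106 = 2598 g.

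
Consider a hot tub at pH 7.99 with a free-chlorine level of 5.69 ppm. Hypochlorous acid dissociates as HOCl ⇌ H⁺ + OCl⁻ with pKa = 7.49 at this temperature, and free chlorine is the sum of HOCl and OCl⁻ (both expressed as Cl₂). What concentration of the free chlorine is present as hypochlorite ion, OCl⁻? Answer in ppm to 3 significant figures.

4.32 ppm

[OCl⁻]/[HOCl] = 10^(pH − pKa) = 10^(7.99 − 7.49) = 10^0.50 = 3.162.
Fraction as HOCl = 1 / (1 + 3.162) = 0.2403.
OCl⁻ = (1 − 0.2403) × 5.69 ppm = 4.323 ppm.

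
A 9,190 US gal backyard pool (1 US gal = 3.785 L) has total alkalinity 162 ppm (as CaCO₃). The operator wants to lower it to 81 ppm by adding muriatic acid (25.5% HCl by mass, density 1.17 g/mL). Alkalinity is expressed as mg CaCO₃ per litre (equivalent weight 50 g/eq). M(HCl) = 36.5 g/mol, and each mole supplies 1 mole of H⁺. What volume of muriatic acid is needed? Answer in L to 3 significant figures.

Volume: 9,190 US gal × 3.785 L/gal = 34,784 L.
Alkalinity to neutralize: (162 − 81) = 81 mg/L as CaCO₃ × 34,784 L = 2818 g as CaCO₃.
Equivalents of H⁺ required: 2818 ÷ 50 g/eq = 56.35 eq = 56.35 mol HCl.
Mass of HCl: 56.35 × 36.5 = 2057 g.
Mass of 25.5% solution: 2057 / 0.255 = 8066 g.
Volume: 8066 g ÷ 1.17 g/mL = 6894 mL.

6.89 L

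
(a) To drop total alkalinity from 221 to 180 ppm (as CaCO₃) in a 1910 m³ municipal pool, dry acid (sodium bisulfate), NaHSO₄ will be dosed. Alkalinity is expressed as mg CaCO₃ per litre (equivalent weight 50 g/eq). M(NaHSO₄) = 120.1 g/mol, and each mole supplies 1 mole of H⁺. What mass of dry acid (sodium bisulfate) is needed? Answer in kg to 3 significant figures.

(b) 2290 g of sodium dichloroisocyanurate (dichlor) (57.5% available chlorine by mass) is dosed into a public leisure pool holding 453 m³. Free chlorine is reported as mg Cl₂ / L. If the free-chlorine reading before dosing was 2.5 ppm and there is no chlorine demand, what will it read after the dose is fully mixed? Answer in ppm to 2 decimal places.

(a) Volume: 1910 m³ = 1,910,000 L.
(a) Alkalinity to neutralize: (221 − 180) = 41 mg/L as CaCO₃ × 1,910,000 L = 78,310 g as CaCO₃.
(a) Equivalents of H⁺ required: 78,310 ÷ 50 g/eq = 1566 eq = 1566 mol NaHSO₄.
(a) Mass of NaHSO₄: 1566 × 120.1 = 188,100 g.

(b) Volume: 453 m³ = 453,000 L.
(b) Available chlorine delivered: 2290 g × 0.575 = 1317 g as Cl₂.
(b) Concentration rise: 1317 g / 453,000 L = 2.907 mg/L = 2.91 ppm.
(b) Final FC: 2.5 + 2.91 = 5.41 ppm.

(a) 188 kg; (b) 5.41 ppm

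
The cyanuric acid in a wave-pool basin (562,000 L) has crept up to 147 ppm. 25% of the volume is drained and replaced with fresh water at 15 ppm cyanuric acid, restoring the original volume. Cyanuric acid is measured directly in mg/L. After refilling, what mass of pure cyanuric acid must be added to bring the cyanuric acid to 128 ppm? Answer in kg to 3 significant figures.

7.87 kg

After draining 25% and refilling: 147 × 0.75 + 15 × 0.25 = 114 ppm.
Deficit to target: 128 − 114 = 14 mg/L.
Mass: 14 mg/L × 562,000 L = 7868 g cyanuric acid.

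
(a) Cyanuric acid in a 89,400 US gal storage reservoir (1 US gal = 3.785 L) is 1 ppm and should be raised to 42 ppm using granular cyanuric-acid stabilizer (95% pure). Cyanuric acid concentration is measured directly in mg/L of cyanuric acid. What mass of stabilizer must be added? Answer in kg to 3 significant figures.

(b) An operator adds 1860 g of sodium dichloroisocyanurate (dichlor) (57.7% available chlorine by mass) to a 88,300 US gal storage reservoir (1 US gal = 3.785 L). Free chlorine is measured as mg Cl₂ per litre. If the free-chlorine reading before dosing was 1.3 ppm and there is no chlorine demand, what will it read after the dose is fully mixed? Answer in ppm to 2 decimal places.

(a) Volume: 89,400 US gal × 3.785 L/gal = 338,379 L.
(a) CYA to add: (42 − 1) = 41 mg/L × 338,379 L = 13,870 g cyanuric acid.
(a) At 95% purity: 13,870 / 0.95 = 14,600 g product.

(b) Volume: 88,300 US gal × 3.785 L/gal = 334,216 L.
(b) Available chlorine delivered: 1860 g × 0.577 = 1073 g as Cl₂.
(b) Concentration rise: 1073 g / 334,216 L = 3.211 mg/L = 3.21 ppm.
(b) Final FC: 1.3 + 3.21 = 4.51 ppm.

(a) 14.6 kg; (b) 4.51 ppm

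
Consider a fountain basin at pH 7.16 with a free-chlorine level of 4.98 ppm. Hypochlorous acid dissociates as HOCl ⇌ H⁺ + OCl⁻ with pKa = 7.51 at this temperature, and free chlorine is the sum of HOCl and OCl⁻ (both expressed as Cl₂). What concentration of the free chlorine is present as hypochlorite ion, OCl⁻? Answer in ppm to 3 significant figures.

[OCl⁻]/[HOCl] = 10^(pH − pKa) = 10^(7.16 − 7.51) = 10^-0.35 = 0.4467.
Fraction as HOCl = 1 / (1 + 0.4467) = 0.6912.
OCl⁻ = (1 − 0.6912) × 4.98 ppm = 1.538 ppm.

1.54 ppm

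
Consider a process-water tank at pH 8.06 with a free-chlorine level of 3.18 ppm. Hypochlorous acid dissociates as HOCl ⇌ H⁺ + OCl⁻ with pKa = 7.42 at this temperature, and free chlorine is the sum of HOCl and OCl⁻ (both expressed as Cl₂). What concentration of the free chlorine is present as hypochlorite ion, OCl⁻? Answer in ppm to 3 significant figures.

[OCl⁻]/[HOCl] = 10^(pH − pKa) = 10^(8.06 − 7.42) = 10^0.64 = 4.365.
Fraction as HOCl = 1 / (1 + 4.365) = 0.1864.
OCl⁻ = (1 − 0.1864) × 3.18 ppm = 2.587 ppm.

2.59 ppm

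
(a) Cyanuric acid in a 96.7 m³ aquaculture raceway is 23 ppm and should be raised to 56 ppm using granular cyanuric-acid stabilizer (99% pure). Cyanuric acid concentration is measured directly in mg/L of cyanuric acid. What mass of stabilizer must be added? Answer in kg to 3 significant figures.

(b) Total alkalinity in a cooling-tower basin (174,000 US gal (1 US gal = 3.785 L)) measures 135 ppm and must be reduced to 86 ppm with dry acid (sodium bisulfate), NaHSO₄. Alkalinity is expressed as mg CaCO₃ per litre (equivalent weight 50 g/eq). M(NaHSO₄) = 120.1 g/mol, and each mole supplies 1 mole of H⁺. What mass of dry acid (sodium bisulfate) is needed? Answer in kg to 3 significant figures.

(a) 3.22 kg; (b) 77.5 kg

(a) Volume: 96.7 m³ = 96,700 L.
(a) CYA to add: (56 − 23) = 33 mg/L × 96,700 L = 3191 g cyanuric acid.
(a) At 99% purity: 3191 / 0.99 = 3223 g product.

(b) Volume: 174,000 US gal × 3.785 L/gal = 658,590 L.
(b) Alkalinity to neutralize: (135 − 86) = 49 mg/L as CaCO₃ × 658,590 L = 32,270 g as CaCO₃.
(b) Equivalents of H⁺ required: 32,270 ÷ 50 g/eq = 645.4 eq = 645.4 mol NaHSO₄.
(b) Mass of NaHSO₄: 645.4 × 120.1 = 77,510 g.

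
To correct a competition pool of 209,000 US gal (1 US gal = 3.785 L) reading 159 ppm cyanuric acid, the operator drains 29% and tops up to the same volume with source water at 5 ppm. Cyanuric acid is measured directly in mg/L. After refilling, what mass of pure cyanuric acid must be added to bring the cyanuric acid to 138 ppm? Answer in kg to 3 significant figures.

Volume: 209,000 US gal × 3.785 L/gal = 791,065 L.
After draining 29% and refilling: 159 × 0.71 + 5 × 0.29 = 114.34 ppm.
Deficit to target: 138 − 114.34 = 23.66 mg/L.
Mass: 23.66 mg/L × 791,065 L = 18,720 g cyanuric acid.

18.7 kg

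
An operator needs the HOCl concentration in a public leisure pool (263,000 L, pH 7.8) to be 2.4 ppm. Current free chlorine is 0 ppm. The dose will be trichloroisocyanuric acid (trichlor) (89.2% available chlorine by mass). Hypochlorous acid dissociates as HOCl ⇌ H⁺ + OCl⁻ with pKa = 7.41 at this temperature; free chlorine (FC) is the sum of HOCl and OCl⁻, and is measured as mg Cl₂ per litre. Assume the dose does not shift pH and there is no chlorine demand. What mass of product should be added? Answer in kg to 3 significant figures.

2.44 kg

[OCl⁻]/[HOCl] = 10^(pH − pKa) = 10^(7.8 − 7.41) = 2.455; fraction as HOCl = 1/(1 + 2.455) = 0.2895.
Free chlorine required for 2.4 ppm HOCl: 2.4 / 0.2895 = 8.291 ppm.
FC to add: 8.291 − 0 = 8.291 mg/L as Cl₂.
Cl₂ equivalent: 8.291 mg/L × 263,000 L = 2181 g.
Product at 89.2% available Cl: 2181 / 0.892 = 2445 g.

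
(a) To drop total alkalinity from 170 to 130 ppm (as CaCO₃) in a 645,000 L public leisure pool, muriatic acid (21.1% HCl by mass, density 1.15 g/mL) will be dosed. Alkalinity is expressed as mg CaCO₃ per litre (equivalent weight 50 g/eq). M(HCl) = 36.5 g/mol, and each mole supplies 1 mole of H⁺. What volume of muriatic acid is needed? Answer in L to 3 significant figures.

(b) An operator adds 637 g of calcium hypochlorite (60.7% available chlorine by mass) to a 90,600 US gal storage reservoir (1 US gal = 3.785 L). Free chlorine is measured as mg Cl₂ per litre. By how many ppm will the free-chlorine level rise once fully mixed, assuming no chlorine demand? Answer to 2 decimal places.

(a) 77.6 L; (b) 1.13 ppm

(a) Alkalinity to neutralize: (170 − 130) = 40 mg/L as CaCO₃ × 645,000 L = 25,800 g as CaCO₃.
(a) Equivalents of H⁺ required: 25,800 ÷ 50 g/eq = 516 eq = 516 mol HCl.
(a) Mass of HCl: 516 × 36.5 = 18,830 g.
(a) Mass of 21.1% solution: 18,830 / 0.211 = 89,260 g.
(a) Volume: 89,260 g ÷ 1.15 g/mL = 77,620 mL.

(b) Volume: 90,600 US gal × 3.785 L/gal = 342,921 L.
(b) Available chlorine delivered: 637 g × 0.607 = 386.7 g as Cl₂.
(b) Concentration rise: 386.7 g / 342,921 L = 1.128 mg/L = 1.13 ppm.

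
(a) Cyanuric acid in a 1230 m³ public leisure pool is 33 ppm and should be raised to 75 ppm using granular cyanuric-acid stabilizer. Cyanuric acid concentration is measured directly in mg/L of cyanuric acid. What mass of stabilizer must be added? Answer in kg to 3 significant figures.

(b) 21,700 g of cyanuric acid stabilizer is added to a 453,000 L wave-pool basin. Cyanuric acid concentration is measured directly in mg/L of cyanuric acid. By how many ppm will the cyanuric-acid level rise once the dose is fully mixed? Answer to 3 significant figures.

(a) 51.7 kg; (b) 47.9 ppm

(a) Volume: 1230 m³ = 1,230,000 L.
(a) CYA to add: (75 − 33) = 42 mg/L × 1,230,000 L = 51,660 g cyanuric acid.

(b) Rise: 21,700 g / 453,000 L × 1000 = 47.9 mg/L.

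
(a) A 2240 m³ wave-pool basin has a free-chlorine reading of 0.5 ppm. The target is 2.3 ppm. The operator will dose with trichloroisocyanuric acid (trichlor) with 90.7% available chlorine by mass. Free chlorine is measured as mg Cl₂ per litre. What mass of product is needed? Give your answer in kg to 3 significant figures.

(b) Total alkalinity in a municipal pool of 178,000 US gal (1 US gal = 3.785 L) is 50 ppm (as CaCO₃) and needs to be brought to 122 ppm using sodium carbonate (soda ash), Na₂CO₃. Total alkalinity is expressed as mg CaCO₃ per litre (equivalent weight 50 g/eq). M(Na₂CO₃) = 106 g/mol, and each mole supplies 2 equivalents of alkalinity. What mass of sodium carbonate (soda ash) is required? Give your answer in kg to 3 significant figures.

(a) Volume: 2240 m³ = 2,240,000 L.
(a) Chlorine deficit: 2.3 − 0.5 = 1.8 ppm = 1.8 mg/L as Cl₂.
(a) Cl₂ equivalent needed: 1.8 mg/L × 2,240,000 L = 4,032,000 mg = 4032 g.
(a) Product at 90.7% available chlorine: 4032 / 0.907 = 4445 g.

(b) Volume: 178,000 US gal × 3.785 L/gal = 673,730 L.
(b) Alkalinity to add: (122 − 50) = 72 mg/L as CaCO₃ × 673,730 L = 48,510 g as CaCO₃.
(b) Equivalents: 48,510 g ÷ 50 g/eq = 970.2 eq.
(b) Each mole of Na₂CO₃ supplies 2 eq, so 970.2 / 2 = 485.1 mol.
(b) Mass: 485.1 mol × 106 g/mol = 51,420 g.

(a) 4.45 kg; (b) 51.4 kg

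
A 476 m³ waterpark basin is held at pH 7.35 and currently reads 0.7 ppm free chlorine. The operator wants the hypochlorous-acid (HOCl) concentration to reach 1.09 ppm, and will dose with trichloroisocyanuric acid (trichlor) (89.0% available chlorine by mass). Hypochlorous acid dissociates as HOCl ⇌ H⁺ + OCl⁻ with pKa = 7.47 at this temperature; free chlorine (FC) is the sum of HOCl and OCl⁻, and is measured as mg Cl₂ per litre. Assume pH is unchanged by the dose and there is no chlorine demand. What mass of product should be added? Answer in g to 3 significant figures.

Volume: 476 m³ = 476,000 L.
[OCl⁻]/[HOCl] = 10^(pH − pKa) = 10^(7.35 − 7.47) = 0.7586; fraction as HOCl = 1/(1 + 0.7586) = 0.5686.
Free chlorine required for 1.09 ppm HOCl: 1.09 / 0.5686 = 1.917 ppm.
FC to add: 1.917 − 0.7 = 1.217 mg/L as Cl₂.
Cl₂ equivalent: 1.217 mg/L × 476,000 L = 579.2 g.
Product at 89.0% available Cl: 579.2 / 0.89 = 650.8 g.

651 g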